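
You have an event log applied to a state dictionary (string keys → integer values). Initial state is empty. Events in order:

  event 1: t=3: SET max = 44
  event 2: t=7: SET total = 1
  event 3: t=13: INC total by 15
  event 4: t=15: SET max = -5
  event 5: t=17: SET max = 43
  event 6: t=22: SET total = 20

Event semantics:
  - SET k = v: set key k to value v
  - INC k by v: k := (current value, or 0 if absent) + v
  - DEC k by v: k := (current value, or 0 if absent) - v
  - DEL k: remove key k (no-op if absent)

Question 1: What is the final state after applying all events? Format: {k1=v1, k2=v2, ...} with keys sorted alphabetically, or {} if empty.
  after event 1 (t=3: SET max = 44): {max=44}
  after event 2 (t=7: SET total = 1): {max=44, total=1}
  after event 3 (t=13: INC total by 15): {max=44, total=16}
  after event 4 (t=15: SET max = -5): {max=-5, total=16}
  after event 5 (t=17: SET max = 43): {max=43, total=16}
  after event 6 (t=22: SET total = 20): {max=43, total=20}

Answer: {max=43, total=20}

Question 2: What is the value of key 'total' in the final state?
Answer: 20

Derivation:
Track key 'total' through all 6 events:
  event 1 (t=3: SET max = 44): total unchanged
  event 2 (t=7: SET total = 1): total (absent) -> 1
  event 3 (t=13: INC total by 15): total 1 -> 16
  event 4 (t=15: SET max = -5): total unchanged
  event 5 (t=17: SET max = 43): total unchanged
  event 6 (t=22: SET total = 20): total 16 -> 20
Final: total = 20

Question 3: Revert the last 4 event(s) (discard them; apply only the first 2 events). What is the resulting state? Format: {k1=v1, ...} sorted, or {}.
Answer: {max=44, total=1}

Derivation:
Keep first 2 events (discard last 4):
  after event 1 (t=3: SET max = 44): {max=44}
  after event 2 (t=7: SET total = 1): {max=44, total=1}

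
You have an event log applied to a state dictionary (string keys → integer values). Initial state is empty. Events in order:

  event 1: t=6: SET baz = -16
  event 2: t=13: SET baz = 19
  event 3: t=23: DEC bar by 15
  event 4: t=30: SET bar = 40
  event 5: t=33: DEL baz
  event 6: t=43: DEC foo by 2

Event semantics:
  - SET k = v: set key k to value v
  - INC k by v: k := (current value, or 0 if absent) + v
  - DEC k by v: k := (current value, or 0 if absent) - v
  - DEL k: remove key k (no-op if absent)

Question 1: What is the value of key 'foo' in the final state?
Track key 'foo' through all 6 events:
  event 1 (t=6: SET baz = -16): foo unchanged
  event 2 (t=13: SET baz = 19): foo unchanged
  event 3 (t=23: DEC bar by 15): foo unchanged
  event 4 (t=30: SET bar = 40): foo unchanged
  event 5 (t=33: DEL baz): foo unchanged
  event 6 (t=43: DEC foo by 2): foo (absent) -> -2
Final: foo = -2

Answer: -2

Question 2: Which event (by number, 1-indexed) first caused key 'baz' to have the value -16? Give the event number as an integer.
Looking for first event where baz becomes -16:
  event 1: baz (absent) -> -16  <-- first match

Answer: 1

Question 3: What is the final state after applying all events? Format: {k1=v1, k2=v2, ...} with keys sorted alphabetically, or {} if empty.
  after event 1 (t=6: SET baz = -16): {baz=-16}
  after event 2 (t=13: SET baz = 19): {baz=19}
  after event 3 (t=23: DEC bar by 15): {bar=-15, baz=19}
  after event 4 (t=30: SET bar = 40): {bar=40, baz=19}
  after event 5 (t=33: DEL baz): {bar=40}
  after event 6 (t=43: DEC foo by 2): {bar=40, foo=-2}

Answer: {bar=40, foo=-2}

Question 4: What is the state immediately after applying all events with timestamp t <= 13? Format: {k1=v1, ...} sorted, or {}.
Answer: {baz=19}

Derivation:
Apply events with t <= 13 (2 events):
  after event 1 (t=6: SET baz = -16): {baz=-16}
  after event 2 (t=13: SET baz = 19): {baz=19}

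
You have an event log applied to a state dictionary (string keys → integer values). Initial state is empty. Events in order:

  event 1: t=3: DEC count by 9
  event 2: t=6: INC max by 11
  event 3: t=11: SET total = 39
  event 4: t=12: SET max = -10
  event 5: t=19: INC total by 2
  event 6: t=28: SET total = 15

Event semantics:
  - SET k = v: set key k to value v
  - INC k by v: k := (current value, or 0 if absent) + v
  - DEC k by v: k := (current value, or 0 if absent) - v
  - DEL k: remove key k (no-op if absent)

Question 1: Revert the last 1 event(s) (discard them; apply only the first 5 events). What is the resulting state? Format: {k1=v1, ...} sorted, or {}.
Keep first 5 events (discard last 1):
  after event 1 (t=3: DEC count by 9): {count=-9}
  after event 2 (t=6: INC max by 11): {count=-9, max=11}
  after event 3 (t=11: SET total = 39): {count=-9, max=11, total=39}
  after event 4 (t=12: SET max = -10): {count=-9, max=-10, total=39}
  after event 5 (t=19: INC total by 2): {count=-9, max=-10, total=41}

Answer: {count=-9, max=-10, total=41}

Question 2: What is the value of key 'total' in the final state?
Track key 'total' through all 6 events:
  event 1 (t=3: DEC count by 9): total unchanged
  event 2 (t=6: INC max by 11): total unchanged
  event 3 (t=11: SET total = 39): total (absent) -> 39
  event 4 (t=12: SET max = -10): total unchanged
  event 5 (t=19: INC total by 2): total 39 -> 41
  event 6 (t=28: SET total = 15): total 41 -> 15
Final: total = 15

Answer: 15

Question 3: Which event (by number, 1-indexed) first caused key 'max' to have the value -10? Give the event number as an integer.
Answer: 4

Derivation:
Looking for first event where max becomes -10:
  event 2: max = 11
  event 3: max = 11
  event 4: max 11 -> -10  <-- first match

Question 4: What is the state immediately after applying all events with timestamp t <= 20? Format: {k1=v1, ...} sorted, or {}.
Apply events with t <= 20 (5 events):
  after event 1 (t=3: DEC count by 9): {count=-9}
  after event 2 (t=6: INC max by 11): {count=-9, max=11}
  after event 3 (t=11: SET total = 39): {count=-9, max=11, total=39}
  after event 4 (t=12: SET max = -10): {count=-9, max=-10, total=39}
  after event 5 (t=19: INC total by 2): {count=-9, max=-10, total=41}

Answer: {count=-9, max=-10, total=41}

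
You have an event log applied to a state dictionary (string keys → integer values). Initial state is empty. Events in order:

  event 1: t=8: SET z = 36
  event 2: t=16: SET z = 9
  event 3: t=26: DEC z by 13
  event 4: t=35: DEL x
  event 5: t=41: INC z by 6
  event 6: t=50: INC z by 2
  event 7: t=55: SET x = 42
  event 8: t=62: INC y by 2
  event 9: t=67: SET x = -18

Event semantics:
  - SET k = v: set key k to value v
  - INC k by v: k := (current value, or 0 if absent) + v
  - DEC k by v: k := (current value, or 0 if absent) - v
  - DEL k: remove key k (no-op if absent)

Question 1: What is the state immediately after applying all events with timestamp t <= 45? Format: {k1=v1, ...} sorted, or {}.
Answer: {z=2}

Derivation:
Apply events with t <= 45 (5 events):
  after event 1 (t=8: SET z = 36): {z=36}
  after event 2 (t=16: SET z = 9): {z=9}
  after event 3 (t=26: DEC z by 13): {z=-4}
  after event 4 (t=35: DEL x): {z=-4}
  after event 5 (t=41: INC z by 6): {z=2}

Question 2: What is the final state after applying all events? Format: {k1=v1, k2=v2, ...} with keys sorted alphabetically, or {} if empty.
  after event 1 (t=8: SET z = 36): {z=36}
  after event 2 (t=16: SET z = 9): {z=9}
  after event 3 (t=26: DEC z by 13): {z=-4}
  after event 4 (t=35: DEL x): {z=-4}
  after event 5 (t=41: INC z by 6): {z=2}
  after event 6 (t=50: INC z by 2): {z=4}
  after event 7 (t=55: SET x = 42): {x=42, z=4}
  after event 8 (t=62: INC y by 2): {x=42, y=2, z=4}
  after event 9 (t=67: SET x = -18): {x=-18, y=2, z=4}

Answer: {x=-18, y=2, z=4}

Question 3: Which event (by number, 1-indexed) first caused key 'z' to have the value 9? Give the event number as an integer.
Answer: 2

Derivation:
Looking for first event where z becomes 9:
  event 1: z = 36
  event 2: z 36 -> 9  <-- first match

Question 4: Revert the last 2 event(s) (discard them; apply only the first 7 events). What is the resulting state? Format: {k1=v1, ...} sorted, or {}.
Answer: {x=42, z=4}

Derivation:
Keep first 7 events (discard last 2):
  after event 1 (t=8: SET z = 36): {z=36}
  after event 2 (t=16: SET z = 9): {z=9}
  after event 3 (t=26: DEC z by 13): {z=-4}
  after event 4 (t=35: DEL x): {z=-4}
  after event 5 (t=41: INC z by 6): {z=2}
  after event 6 (t=50: INC z by 2): {z=4}
  after event 7 (t=55: SET x = 42): {x=42, z=4}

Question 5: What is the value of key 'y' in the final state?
Track key 'y' through all 9 events:
  event 1 (t=8: SET z = 36): y unchanged
  event 2 (t=16: SET z = 9): y unchanged
  event 3 (t=26: DEC z by 13): y unchanged
  event 4 (t=35: DEL x): y unchanged
  event 5 (t=41: INC z by 6): y unchanged
  event 6 (t=50: INC z by 2): y unchanged
  event 7 (t=55: SET x = 42): y unchanged
  event 8 (t=62: INC y by 2): y (absent) -> 2
  event 9 (t=67: SET x = -18): y unchanged
Final: y = 2

Answer: 2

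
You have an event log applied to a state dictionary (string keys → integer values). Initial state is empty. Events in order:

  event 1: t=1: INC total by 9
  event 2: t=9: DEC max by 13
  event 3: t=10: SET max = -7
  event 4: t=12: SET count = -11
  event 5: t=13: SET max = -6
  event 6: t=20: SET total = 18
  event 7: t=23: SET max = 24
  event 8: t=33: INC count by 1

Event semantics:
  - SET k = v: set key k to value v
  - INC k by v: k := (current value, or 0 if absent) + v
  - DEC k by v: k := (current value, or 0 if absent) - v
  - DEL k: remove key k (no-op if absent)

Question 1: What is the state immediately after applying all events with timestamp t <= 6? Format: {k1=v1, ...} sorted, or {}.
Answer: {total=9}

Derivation:
Apply events with t <= 6 (1 events):
  after event 1 (t=1: INC total by 9): {total=9}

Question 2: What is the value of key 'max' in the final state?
Answer: 24

Derivation:
Track key 'max' through all 8 events:
  event 1 (t=1: INC total by 9): max unchanged
  event 2 (t=9: DEC max by 13): max (absent) -> -13
  event 3 (t=10: SET max = -7): max -13 -> -7
  event 4 (t=12: SET count = -11): max unchanged
  event 5 (t=13: SET max = -6): max -7 -> -6
  event 6 (t=20: SET total = 18): max unchanged
  event 7 (t=23: SET max = 24): max -6 -> 24
  event 8 (t=33: INC count by 1): max unchanged
Final: max = 24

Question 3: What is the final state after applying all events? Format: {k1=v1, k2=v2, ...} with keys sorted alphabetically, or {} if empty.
  after event 1 (t=1: INC total by 9): {total=9}
  after event 2 (t=9: DEC max by 13): {max=-13, total=9}
  after event 3 (t=10: SET max = -7): {max=-7, total=9}
  after event 4 (t=12: SET count = -11): {count=-11, max=-7, total=9}
  after event 5 (t=13: SET max = -6): {count=-11, max=-6, total=9}
  after event 6 (t=20: SET total = 18): {count=-11, max=-6, total=18}
  after event 7 (t=23: SET max = 24): {count=-11, max=24, total=18}
  after event 8 (t=33: INC count by 1): {count=-10, max=24, total=18}

Answer: {count=-10, max=24, total=18}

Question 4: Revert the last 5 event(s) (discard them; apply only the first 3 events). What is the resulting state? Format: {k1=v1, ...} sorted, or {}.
Answer: {max=-7, total=9}

Derivation:
Keep first 3 events (discard last 5):
  after event 1 (t=1: INC total by 9): {total=9}
  after event 2 (t=9: DEC max by 13): {max=-13, total=9}
  after event 3 (t=10: SET max = -7): {max=-7, total=9}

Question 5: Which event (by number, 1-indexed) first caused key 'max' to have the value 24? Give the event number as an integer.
Answer: 7

Derivation:
Looking for first event where max becomes 24:
  event 2: max = -13
  event 3: max = -7
  event 4: max = -7
  event 5: max = -6
  event 6: max = -6
  event 7: max -6 -> 24  <-- first match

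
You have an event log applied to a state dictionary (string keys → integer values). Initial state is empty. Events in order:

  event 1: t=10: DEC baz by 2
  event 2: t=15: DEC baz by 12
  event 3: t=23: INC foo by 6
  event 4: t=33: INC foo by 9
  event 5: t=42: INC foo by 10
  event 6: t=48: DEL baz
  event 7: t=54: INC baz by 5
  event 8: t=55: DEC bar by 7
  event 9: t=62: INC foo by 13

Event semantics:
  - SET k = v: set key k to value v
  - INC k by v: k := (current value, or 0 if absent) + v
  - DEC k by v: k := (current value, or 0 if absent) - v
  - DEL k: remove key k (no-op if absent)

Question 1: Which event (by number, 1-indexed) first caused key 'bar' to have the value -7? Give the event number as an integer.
Looking for first event where bar becomes -7:
  event 8: bar (absent) -> -7  <-- first match

Answer: 8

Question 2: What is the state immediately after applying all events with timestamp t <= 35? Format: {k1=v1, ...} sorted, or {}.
Apply events with t <= 35 (4 events):
  after event 1 (t=10: DEC baz by 2): {baz=-2}
  after event 2 (t=15: DEC baz by 12): {baz=-14}
  after event 3 (t=23: INC foo by 6): {baz=-14, foo=6}
  after event 4 (t=33: INC foo by 9): {baz=-14, foo=15}

Answer: {baz=-14, foo=15}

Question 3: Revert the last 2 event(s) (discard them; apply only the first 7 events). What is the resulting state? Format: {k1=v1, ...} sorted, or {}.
Answer: {baz=5, foo=25}

Derivation:
Keep first 7 events (discard last 2):
  after event 1 (t=10: DEC baz by 2): {baz=-2}
  after event 2 (t=15: DEC baz by 12): {baz=-14}
  after event 3 (t=23: INC foo by 6): {baz=-14, foo=6}
  after event 4 (t=33: INC foo by 9): {baz=-14, foo=15}
  after event 5 (t=42: INC foo by 10): {baz=-14, foo=25}
  after event 6 (t=48: DEL baz): {foo=25}
  after event 7 (t=54: INC baz by 5): {baz=5, foo=25}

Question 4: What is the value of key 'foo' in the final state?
Answer: 38

Derivation:
Track key 'foo' through all 9 events:
  event 1 (t=10: DEC baz by 2): foo unchanged
  event 2 (t=15: DEC baz by 12): foo unchanged
  event 3 (t=23: INC foo by 6): foo (absent) -> 6
  event 4 (t=33: INC foo by 9): foo 6 -> 15
  event 5 (t=42: INC foo by 10): foo 15 -> 25
  event 6 (t=48: DEL baz): foo unchanged
  event 7 (t=54: INC baz by 5): foo unchanged
  event 8 (t=55: DEC bar by 7): foo unchanged
  event 9 (t=62: INC foo by 13): foo 25 -> 38
Final: foo = 38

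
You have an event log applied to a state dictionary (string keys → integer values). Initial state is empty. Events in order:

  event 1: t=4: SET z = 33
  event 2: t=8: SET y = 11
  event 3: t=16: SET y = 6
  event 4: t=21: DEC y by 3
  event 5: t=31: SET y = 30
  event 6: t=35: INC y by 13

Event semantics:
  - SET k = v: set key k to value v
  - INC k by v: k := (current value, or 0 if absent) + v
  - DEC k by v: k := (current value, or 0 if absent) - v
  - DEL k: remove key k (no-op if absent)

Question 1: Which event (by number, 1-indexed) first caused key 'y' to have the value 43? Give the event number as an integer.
Looking for first event where y becomes 43:
  event 2: y = 11
  event 3: y = 6
  event 4: y = 3
  event 5: y = 30
  event 6: y 30 -> 43  <-- first match

Answer: 6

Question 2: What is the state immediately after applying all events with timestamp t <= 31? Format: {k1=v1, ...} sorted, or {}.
Apply events with t <= 31 (5 events):
  after event 1 (t=4: SET z = 33): {z=33}
  after event 2 (t=8: SET y = 11): {y=11, z=33}
  after event 3 (t=16: SET y = 6): {y=6, z=33}
  after event 4 (t=21: DEC y by 3): {y=3, z=33}
  after event 5 (t=31: SET y = 30): {y=30, z=33}

Answer: {y=30, z=33}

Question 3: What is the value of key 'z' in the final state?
Track key 'z' through all 6 events:
  event 1 (t=4: SET z = 33): z (absent) -> 33
  event 2 (t=8: SET y = 11): z unchanged
  event 3 (t=16: SET y = 6): z unchanged
  event 4 (t=21: DEC y by 3): z unchanged
  event 5 (t=31: SET y = 30): z unchanged
  event 6 (t=35: INC y by 13): z unchanged
Final: z = 33

Answer: 33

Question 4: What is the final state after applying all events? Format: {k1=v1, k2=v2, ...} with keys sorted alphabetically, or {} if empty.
  after event 1 (t=4: SET z = 33): {z=33}
  after event 2 (t=8: SET y = 11): {y=11, z=33}
  after event 3 (t=16: SET y = 6): {y=6, z=33}
  after event 4 (t=21: DEC y by 3): {y=3, z=33}
  after event 5 (t=31: SET y = 30): {y=30, z=33}
  after event 6 (t=35: INC y by 13): {y=43, z=33}

Answer: {y=43, z=33}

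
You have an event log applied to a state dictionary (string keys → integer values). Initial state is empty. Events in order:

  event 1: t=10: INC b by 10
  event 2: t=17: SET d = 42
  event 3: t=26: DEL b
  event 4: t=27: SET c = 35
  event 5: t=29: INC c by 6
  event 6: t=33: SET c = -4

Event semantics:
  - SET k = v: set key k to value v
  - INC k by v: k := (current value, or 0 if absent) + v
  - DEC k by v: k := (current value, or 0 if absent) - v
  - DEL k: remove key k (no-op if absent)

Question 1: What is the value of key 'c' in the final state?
Track key 'c' through all 6 events:
  event 1 (t=10: INC b by 10): c unchanged
  event 2 (t=17: SET d = 42): c unchanged
  event 3 (t=26: DEL b): c unchanged
  event 4 (t=27: SET c = 35): c (absent) -> 35
  event 5 (t=29: INC c by 6): c 35 -> 41
  event 6 (t=33: SET c = -4): c 41 -> -4
Final: c = -4

Answer: -4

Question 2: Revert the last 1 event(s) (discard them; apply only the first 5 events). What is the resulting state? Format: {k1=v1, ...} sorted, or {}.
Answer: {c=41, d=42}

Derivation:
Keep first 5 events (discard last 1):
  after event 1 (t=10: INC b by 10): {b=10}
  after event 2 (t=17: SET d = 42): {b=10, d=42}
  after event 3 (t=26: DEL b): {d=42}
  after event 4 (t=27: SET c = 35): {c=35, d=42}
  after event 5 (t=29: INC c by 6): {c=41, d=42}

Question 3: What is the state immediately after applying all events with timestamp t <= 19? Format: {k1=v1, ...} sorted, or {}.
Answer: {b=10, d=42}

Derivation:
Apply events with t <= 19 (2 events):
  after event 1 (t=10: INC b by 10): {b=10}
  after event 2 (t=17: SET d = 42): {b=10, d=42}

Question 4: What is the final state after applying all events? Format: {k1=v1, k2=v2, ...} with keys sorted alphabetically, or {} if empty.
Answer: {c=-4, d=42}

Derivation:
  after event 1 (t=10: INC b by 10): {b=10}
  after event 2 (t=17: SET d = 42): {b=10, d=42}
  after event 3 (t=26: DEL b): {d=42}
  after event 4 (t=27: SET c = 35): {c=35, d=42}
  after event 5 (t=29: INC c by 6): {c=41, d=42}
  after event 6 (t=33: SET c = -4): {c=-4, d=42}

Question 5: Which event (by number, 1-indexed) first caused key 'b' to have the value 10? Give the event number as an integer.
Looking for first event where b becomes 10:
  event 1: b (absent) -> 10  <-- first match

Answer: 1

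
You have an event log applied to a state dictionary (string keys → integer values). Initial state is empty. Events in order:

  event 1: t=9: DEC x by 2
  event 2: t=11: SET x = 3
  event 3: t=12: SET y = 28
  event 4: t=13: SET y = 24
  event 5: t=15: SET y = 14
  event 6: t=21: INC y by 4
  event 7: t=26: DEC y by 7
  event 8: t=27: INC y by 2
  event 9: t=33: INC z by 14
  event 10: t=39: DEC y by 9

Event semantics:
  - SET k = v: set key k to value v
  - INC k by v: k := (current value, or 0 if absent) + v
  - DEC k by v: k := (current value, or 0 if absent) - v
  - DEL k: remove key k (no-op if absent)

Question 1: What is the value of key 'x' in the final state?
Track key 'x' through all 10 events:
  event 1 (t=9: DEC x by 2): x (absent) -> -2
  event 2 (t=11: SET x = 3): x -2 -> 3
  event 3 (t=12: SET y = 28): x unchanged
  event 4 (t=13: SET y = 24): x unchanged
  event 5 (t=15: SET y = 14): x unchanged
  event 6 (t=21: INC y by 4): x unchanged
  event 7 (t=26: DEC y by 7): x unchanged
  event 8 (t=27: INC y by 2): x unchanged
  event 9 (t=33: INC z by 14): x unchanged
  event 10 (t=39: DEC y by 9): x unchanged
Final: x = 3

Answer: 3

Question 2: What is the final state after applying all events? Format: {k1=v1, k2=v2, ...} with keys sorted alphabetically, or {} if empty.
  after event 1 (t=9: DEC x by 2): {x=-2}
  after event 2 (t=11: SET x = 3): {x=3}
  after event 3 (t=12: SET y = 28): {x=3, y=28}
  after event 4 (t=13: SET y = 24): {x=3, y=24}
  after event 5 (t=15: SET y = 14): {x=3, y=14}
  after event 6 (t=21: INC y by 4): {x=3, y=18}
  after event 7 (t=26: DEC y by 7): {x=3, y=11}
  after event 8 (t=27: INC y by 2): {x=3, y=13}
  after event 9 (t=33: INC z by 14): {x=3, y=13, z=14}
  after event 10 (t=39: DEC y by 9): {x=3, y=4, z=14}

Answer: {x=3, y=4, z=14}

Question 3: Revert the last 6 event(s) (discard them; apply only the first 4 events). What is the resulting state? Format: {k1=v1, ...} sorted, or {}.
Answer: {x=3, y=24}

Derivation:
Keep first 4 events (discard last 6):
  after event 1 (t=9: DEC x by 2): {x=-2}
  after event 2 (t=11: SET x = 3): {x=3}
  after event 3 (t=12: SET y = 28): {x=3, y=28}
  after event 4 (t=13: SET y = 24): {x=3, y=24}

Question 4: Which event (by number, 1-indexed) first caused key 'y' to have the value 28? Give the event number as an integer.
Looking for first event where y becomes 28:
  event 3: y (absent) -> 28  <-- first match

Answer: 3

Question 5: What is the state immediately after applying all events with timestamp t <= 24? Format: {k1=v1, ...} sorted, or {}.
Answer: {x=3, y=18}

Derivation:
Apply events with t <= 24 (6 events):
  after event 1 (t=9: DEC x by 2): {x=-2}
  after event 2 (t=11: SET x = 3): {x=3}
  after event 3 (t=12: SET y = 28): {x=3, y=28}
  after event 4 (t=13: SET y = 24): {x=3, y=24}
  after event 5 (t=15: SET y = 14): {x=3, y=14}
  after event 6 (t=21: INC y by 4): {x=3, y=18}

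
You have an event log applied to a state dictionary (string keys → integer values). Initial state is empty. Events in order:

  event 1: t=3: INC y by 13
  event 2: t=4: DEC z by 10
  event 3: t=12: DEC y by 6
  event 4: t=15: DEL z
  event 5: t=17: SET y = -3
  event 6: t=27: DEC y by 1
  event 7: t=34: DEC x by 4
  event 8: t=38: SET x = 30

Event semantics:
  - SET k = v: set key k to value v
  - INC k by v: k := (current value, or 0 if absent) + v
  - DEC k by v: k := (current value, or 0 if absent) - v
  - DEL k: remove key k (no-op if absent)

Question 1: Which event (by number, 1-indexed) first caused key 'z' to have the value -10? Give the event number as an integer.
Answer: 2

Derivation:
Looking for first event where z becomes -10:
  event 2: z (absent) -> -10  <-- first match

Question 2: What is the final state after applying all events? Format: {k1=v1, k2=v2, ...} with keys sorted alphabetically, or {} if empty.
  after event 1 (t=3: INC y by 13): {y=13}
  after event 2 (t=4: DEC z by 10): {y=13, z=-10}
  after event 3 (t=12: DEC y by 6): {y=7, z=-10}
  after event 4 (t=15: DEL z): {y=7}
  after event 5 (t=17: SET y = -3): {y=-3}
  after event 6 (t=27: DEC y by 1): {y=-4}
  after event 7 (t=34: DEC x by 4): {x=-4, y=-4}
  after event 8 (t=38: SET x = 30): {x=30, y=-4}

Answer: {x=30, y=-4}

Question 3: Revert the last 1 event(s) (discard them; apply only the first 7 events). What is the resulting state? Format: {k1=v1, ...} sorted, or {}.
Answer: {x=-4, y=-4}

Derivation:
Keep first 7 events (discard last 1):
  after event 1 (t=3: INC y by 13): {y=13}
  after event 2 (t=4: DEC z by 10): {y=13, z=-10}
  after event 3 (t=12: DEC y by 6): {y=7, z=-10}
  after event 4 (t=15: DEL z): {y=7}
  after event 5 (t=17: SET y = -3): {y=-3}
  after event 6 (t=27: DEC y by 1): {y=-4}
  after event 7 (t=34: DEC x by 4): {x=-4, y=-4}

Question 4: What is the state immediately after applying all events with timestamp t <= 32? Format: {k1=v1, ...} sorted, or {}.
Answer: {y=-4}

Derivation:
Apply events with t <= 32 (6 events):
  after event 1 (t=3: INC y by 13): {y=13}
  after event 2 (t=4: DEC z by 10): {y=13, z=-10}
  after event 3 (t=12: DEC y by 6): {y=7, z=-10}
  after event 4 (t=15: DEL z): {y=7}
  after event 5 (t=17: SET y = -3): {y=-3}
  after event 6 (t=27: DEC y by 1): {y=-4}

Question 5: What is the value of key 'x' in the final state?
Track key 'x' through all 8 events:
  event 1 (t=3: INC y by 13): x unchanged
  event 2 (t=4: DEC z by 10): x unchanged
  event 3 (t=12: DEC y by 6): x unchanged
  event 4 (t=15: DEL z): x unchanged
  event 5 (t=17: SET y = -3): x unchanged
  event 6 (t=27: DEC y by 1): x unchanged
  event 7 (t=34: DEC x by 4): x (absent) -> -4
  event 8 (t=38: SET x = 30): x -4 -> 30
Final: x = 30

Answer: 30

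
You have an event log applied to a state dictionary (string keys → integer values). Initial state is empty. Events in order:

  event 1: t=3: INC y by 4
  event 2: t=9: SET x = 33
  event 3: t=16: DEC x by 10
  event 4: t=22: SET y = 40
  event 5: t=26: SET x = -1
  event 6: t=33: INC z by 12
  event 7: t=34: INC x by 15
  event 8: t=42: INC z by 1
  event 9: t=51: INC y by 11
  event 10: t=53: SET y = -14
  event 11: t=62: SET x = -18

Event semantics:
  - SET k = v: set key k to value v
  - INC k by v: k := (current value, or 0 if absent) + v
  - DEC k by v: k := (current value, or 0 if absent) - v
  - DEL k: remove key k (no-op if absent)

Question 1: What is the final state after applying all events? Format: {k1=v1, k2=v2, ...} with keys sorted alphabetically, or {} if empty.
  after event 1 (t=3: INC y by 4): {y=4}
  after event 2 (t=9: SET x = 33): {x=33, y=4}
  after event 3 (t=16: DEC x by 10): {x=23, y=4}
  after event 4 (t=22: SET y = 40): {x=23, y=40}
  after event 5 (t=26: SET x = -1): {x=-1, y=40}
  after event 6 (t=33: INC z by 12): {x=-1, y=40, z=12}
  after event 7 (t=34: INC x by 15): {x=14, y=40, z=12}
  after event 8 (t=42: INC z by 1): {x=14, y=40, z=13}
  after event 9 (t=51: INC y by 11): {x=14, y=51, z=13}
  after event 10 (t=53: SET y = -14): {x=14, y=-14, z=13}
  after event 11 (t=62: SET x = -18): {x=-18, y=-14, z=13}

Answer: {x=-18, y=-14, z=13}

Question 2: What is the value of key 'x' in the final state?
Track key 'x' through all 11 events:
  event 1 (t=3: INC y by 4): x unchanged
  event 2 (t=9: SET x = 33): x (absent) -> 33
  event 3 (t=16: DEC x by 10): x 33 -> 23
  event 4 (t=22: SET y = 40): x unchanged
  event 5 (t=26: SET x = -1): x 23 -> -1
  event 6 (t=33: INC z by 12): x unchanged
  event 7 (t=34: INC x by 15): x -1 -> 14
  event 8 (t=42: INC z by 1): x unchanged
  event 9 (t=51: INC y by 11): x unchanged
  event 10 (t=53: SET y = -14): x unchanged
  event 11 (t=62: SET x = -18): x 14 -> -18
Final: x = -18

Answer: -18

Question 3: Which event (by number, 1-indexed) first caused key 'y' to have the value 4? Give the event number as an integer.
Answer: 1

Derivation:
Looking for first event where y becomes 4:
  event 1: y (absent) -> 4  <-- first match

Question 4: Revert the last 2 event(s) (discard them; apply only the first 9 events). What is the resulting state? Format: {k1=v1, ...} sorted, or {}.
Answer: {x=14, y=51, z=13}

Derivation:
Keep first 9 events (discard last 2):
  after event 1 (t=3: INC y by 4): {y=4}
  after event 2 (t=9: SET x = 33): {x=33, y=4}
  after event 3 (t=16: DEC x by 10): {x=23, y=4}
  after event 4 (t=22: SET y = 40): {x=23, y=40}
  after event 5 (t=26: SET x = -1): {x=-1, y=40}
  after event 6 (t=33: INC z by 12): {x=-1, y=40, z=12}
  after event 7 (t=34: INC x by 15): {x=14, y=40, z=12}
  after event 8 (t=42: INC z by 1): {x=14, y=40, z=13}
  after event 9 (t=51: INC y by 11): {x=14, y=51, z=13}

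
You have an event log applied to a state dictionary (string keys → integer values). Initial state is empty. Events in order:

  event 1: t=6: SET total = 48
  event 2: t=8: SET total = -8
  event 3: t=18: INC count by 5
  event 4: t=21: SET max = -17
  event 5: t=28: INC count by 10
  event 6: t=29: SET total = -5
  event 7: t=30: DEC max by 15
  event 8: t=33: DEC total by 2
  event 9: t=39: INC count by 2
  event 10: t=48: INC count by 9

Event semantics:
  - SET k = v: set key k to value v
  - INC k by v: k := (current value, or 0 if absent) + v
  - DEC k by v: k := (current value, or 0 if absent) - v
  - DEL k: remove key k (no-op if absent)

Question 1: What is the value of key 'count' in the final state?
Answer: 26

Derivation:
Track key 'count' through all 10 events:
  event 1 (t=6: SET total = 48): count unchanged
  event 2 (t=8: SET total = -8): count unchanged
  event 3 (t=18: INC count by 5): count (absent) -> 5
  event 4 (t=21: SET max = -17): count unchanged
  event 5 (t=28: INC count by 10): count 5 -> 15
  event 6 (t=29: SET total = -5): count unchanged
  event 7 (t=30: DEC max by 15): count unchanged
  event 8 (t=33: DEC total by 2): count unchanged
  event 9 (t=39: INC count by 2): count 15 -> 17
  event 10 (t=48: INC count by 9): count 17 -> 26
Final: count = 26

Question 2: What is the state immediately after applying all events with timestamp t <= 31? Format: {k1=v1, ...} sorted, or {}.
Apply events with t <= 31 (7 events):
  after event 1 (t=6: SET total = 48): {total=48}
  after event 2 (t=8: SET total = -8): {total=-8}
  after event 3 (t=18: INC count by 5): {count=5, total=-8}
  after event 4 (t=21: SET max = -17): {count=5, max=-17, total=-8}
  after event 5 (t=28: INC count by 10): {count=15, max=-17, total=-8}
  after event 6 (t=29: SET total = -5): {count=15, max=-17, total=-5}
  after event 7 (t=30: DEC max by 15): {count=15, max=-32, total=-5}

Answer: {count=15, max=-32, total=-5}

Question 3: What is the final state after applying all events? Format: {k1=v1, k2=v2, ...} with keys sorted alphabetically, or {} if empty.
Answer: {count=26, max=-32, total=-7}

Derivation:
  after event 1 (t=6: SET total = 48): {total=48}
  after event 2 (t=8: SET total = -8): {total=-8}
  after event 3 (t=18: INC count by 5): {count=5, total=-8}
  after event 4 (t=21: SET max = -17): {count=5, max=-17, total=-8}
  after event 5 (t=28: INC count by 10): {count=15, max=-17, total=-8}
  after event 6 (t=29: SET total = -5): {count=15, max=-17, total=-5}
  after event 7 (t=30: DEC max by 15): {count=15, max=-32, total=-5}
  after event 8 (t=33: DEC total by 2): {count=15, max=-32, total=-7}
  after event 9 (t=39: INC count by 2): {count=17, max=-32, total=-7}
  after event 10 (t=48: INC count by 9): {count=26, max=-32, total=-7}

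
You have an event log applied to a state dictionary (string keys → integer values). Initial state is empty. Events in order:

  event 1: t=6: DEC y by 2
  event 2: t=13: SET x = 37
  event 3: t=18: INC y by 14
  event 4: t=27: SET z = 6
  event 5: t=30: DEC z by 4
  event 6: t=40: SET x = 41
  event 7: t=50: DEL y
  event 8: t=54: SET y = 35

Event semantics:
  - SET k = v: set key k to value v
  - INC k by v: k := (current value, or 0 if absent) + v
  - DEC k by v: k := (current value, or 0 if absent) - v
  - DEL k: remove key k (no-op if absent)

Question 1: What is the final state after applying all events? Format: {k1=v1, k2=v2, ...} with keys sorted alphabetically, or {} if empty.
  after event 1 (t=6: DEC y by 2): {y=-2}
  after event 2 (t=13: SET x = 37): {x=37, y=-2}
  after event 3 (t=18: INC y by 14): {x=37, y=12}
  after event 4 (t=27: SET z = 6): {x=37, y=12, z=6}
  after event 5 (t=30: DEC z by 4): {x=37, y=12, z=2}
  after event 6 (t=40: SET x = 41): {x=41, y=12, z=2}
  after event 7 (t=50: DEL y): {x=41, z=2}
  after event 8 (t=54: SET y = 35): {x=41, y=35, z=2}

Answer: {x=41, y=35, z=2}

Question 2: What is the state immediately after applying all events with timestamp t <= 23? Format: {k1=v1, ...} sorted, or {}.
Answer: {x=37, y=12}

Derivation:
Apply events with t <= 23 (3 events):
  after event 1 (t=6: DEC y by 2): {y=-2}
  after event 2 (t=13: SET x = 37): {x=37, y=-2}
  after event 3 (t=18: INC y by 14): {x=37, y=12}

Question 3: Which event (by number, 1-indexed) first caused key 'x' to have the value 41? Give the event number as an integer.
Looking for first event where x becomes 41:
  event 2: x = 37
  event 3: x = 37
  event 4: x = 37
  event 5: x = 37
  event 6: x 37 -> 41  <-- first match

Answer: 6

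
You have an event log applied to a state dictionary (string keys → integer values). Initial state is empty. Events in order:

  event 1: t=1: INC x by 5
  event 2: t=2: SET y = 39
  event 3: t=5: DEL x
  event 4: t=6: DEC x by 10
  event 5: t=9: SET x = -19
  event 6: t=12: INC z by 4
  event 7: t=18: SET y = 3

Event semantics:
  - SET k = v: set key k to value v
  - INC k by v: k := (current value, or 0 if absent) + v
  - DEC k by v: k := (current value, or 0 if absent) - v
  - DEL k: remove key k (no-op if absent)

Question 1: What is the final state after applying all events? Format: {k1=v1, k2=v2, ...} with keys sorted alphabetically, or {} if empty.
  after event 1 (t=1: INC x by 5): {x=5}
  after event 2 (t=2: SET y = 39): {x=5, y=39}
  after event 3 (t=5: DEL x): {y=39}
  after event 4 (t=6: DEC x by 10): {x=-10, y=39}
  after event 5 (t=9: SET x = -19): {x=-19, y=39}
  after event 6 (t=12: INC z by 4): {x=-19, y=39, z=4}
  after event 7 (t=18: SET y = 3): {x=-19, y=3, z=4}

Answer: {x=-19, y=3, z=4}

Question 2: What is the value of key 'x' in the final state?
Answer: -19

Derivation:
Track key 'x' through all 7 events:
  event 1 (t=1: INC x by 5): x (absent) -> 5
  event 2 (t=2: SET y = 39): x unchanged
  event 3 (t=5: DEL x): x 5 -> (absent)
  event 4 (t=6: DEC x by 10): x (absent) -> -10
  event 5 (t=9: SET x = -19): x -10 -> -19
  event 6 (t=12: INC z by 4): x unchanged
  event 7 (t=18: SET y = 3): x unchanged
Final: x = -19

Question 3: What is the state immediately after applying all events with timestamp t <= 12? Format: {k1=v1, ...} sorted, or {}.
Apply events with t <= 12 (6 events):
  after event 1 (t=1: INC x by 5): {x=5}
  after event 2 (t=2: SET y = 39): {x=5, y=39}
  after event 3 (t=5: DEL x): {y=39}
  after event 4 (t=6: DEC x by 10): {x=-10, y=39}
  after event 5 (t=9: SET x = -19): {x=-19, y=39}
  after event 6 (t=12: INC z by 4): {x=-19, y=39, z=4}

Answer: {x=-19, y=39, z=4}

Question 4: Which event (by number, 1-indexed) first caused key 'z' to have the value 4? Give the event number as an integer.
Looking for first event where z becomes 4:
  event 6: z (absent) -> 4  <-- first match

Answer: 6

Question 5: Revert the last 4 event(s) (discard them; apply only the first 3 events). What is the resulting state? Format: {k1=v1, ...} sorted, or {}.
Keep first 3 events (discard last 4):
  after event 1 (t=1: INC x by 5): {x=5}
  after event 2 (t=2: SET y = 39): {x=5, y=39}
  after event 3 (t=5: DEL x): {y=39}

Answer: {y=39}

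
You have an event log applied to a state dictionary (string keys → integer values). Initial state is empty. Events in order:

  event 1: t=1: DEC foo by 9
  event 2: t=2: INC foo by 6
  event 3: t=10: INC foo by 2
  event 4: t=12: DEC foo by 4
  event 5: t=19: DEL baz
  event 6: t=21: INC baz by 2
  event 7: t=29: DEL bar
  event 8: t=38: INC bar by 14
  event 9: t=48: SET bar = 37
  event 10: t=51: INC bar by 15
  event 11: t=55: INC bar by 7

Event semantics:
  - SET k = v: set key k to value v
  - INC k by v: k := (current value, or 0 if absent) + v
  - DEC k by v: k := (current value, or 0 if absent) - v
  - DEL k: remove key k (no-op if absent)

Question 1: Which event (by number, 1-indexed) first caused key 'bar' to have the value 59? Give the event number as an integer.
Looking for first event where bar becomes 59:
  event 8: bar = 14
  event 9: bar = 37
  event 10: bar = 52
  event 11: bar 52 -> 59  <-- first match

Answer: 11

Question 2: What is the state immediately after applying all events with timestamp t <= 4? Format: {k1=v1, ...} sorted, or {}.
Answer: {foo=-3}

Derivation:
Apply events with t <= 4 (2 events):
  after event 1 (t=1: DEC foo by 9): {foo=-9}
  after event 2 (t=2: INC foo by 6): {foo=-3}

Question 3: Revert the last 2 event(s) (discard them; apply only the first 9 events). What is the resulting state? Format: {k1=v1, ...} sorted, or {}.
Answer: {bar=37, baz=2, foo=-5}

Derivation:
Keep first 9 events (discard last 2):
  after event 1 (t=1: DEC foo by 9): {foo=-9}
  after event 2 (t=2: INC foo by 6): {foo=-3}
  after event 3 (t=10: INC foo by 2): {foo=-1}
  after event 4 (t=12: DEC foo by 4): {foo=-5}
  after event 5 (t=19: DEL baz): {foo=-5}
  after event 6 (t=21: INC baz by 2): {baz=2, foo=-5}
  after event 7 (t=29: DEL bar): {baz=2, foo=-5}
  after event 8 (t=38: INC bar by 14): {bar=14, baz=2, foo=-5}
  after event 9 (t=48: SET bar = 37): {bar=37, baz=2, foo=-5}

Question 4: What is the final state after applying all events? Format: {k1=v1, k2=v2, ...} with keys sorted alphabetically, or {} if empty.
Answer: {bar=59, baz=2, foo=-5}

Derivation:
  after event 1 (t=1: DEC foo by 9): {foo=-9}
  after event 2 (t=2: INC foo by 6): {foo=-3}
  after event 3 (t=10: INC foo by 2): {foo=-1}
  after event 4 (t=12: DEC foo by 4): {foo=-5}
  after event 5 (t=19: DEL baz): {foo=-5}
  after event 6 (t=21: INC baz by 2): {baz=2, foo=-5}
  after event 7 (t=29: DEL bar): {baz=2, foo=-5}
  after event 8 (t=38: INC bar by 14): {bar=14, baz=2, foo=-5}
  after event 9 (t=48: SET bar = 37): {bar=37, baz=2, foo=-5}
  after event 10 (t=51: INC bar by 15): {bar=52, baz=2, foo=-5}
  after event 11 (t=55: INC bar by 7): {bar=59, baz=2, foo=-5}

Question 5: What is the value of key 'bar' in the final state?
Track key 'bar' through all 11 events:
  event 1 (t=1: DEC foo by 9): bar unchanged
  event 2 (t=2: INC foo by 6): bar unchanged
  event 3 (t=10: INC foo by 2): bar unchanged
  event 4 (t=12: DEC foo by 4): bar unchanged
  event 5 (t=19: DEL baz): bar unchanged
  event 6 (t=21: INC baz by 2): bar unchanged
  event 7 (t=29: DEL bar): bar (absent) -> (absent)
  event 8 (t=38: INC bar by 14): bar (absent) -> 14
  event 9 (t=48: SET bar = 37): bar 14 -> 37
  event 10 (t=51: INC bar by 15): bar 37 -> 52
  event 11 (t=55: INC bar by 7): bar 52 -> 59
Final: bar = 59

Answer: 59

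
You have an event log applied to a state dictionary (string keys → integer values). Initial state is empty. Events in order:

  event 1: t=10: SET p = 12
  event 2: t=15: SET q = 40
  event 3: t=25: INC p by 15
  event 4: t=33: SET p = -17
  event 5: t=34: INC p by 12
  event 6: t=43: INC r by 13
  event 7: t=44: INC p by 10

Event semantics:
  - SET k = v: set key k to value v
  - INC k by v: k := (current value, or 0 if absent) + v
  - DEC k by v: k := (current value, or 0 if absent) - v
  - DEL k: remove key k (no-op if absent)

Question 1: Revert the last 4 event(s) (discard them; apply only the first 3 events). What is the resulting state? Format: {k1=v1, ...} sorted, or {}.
Keep first 3 events (discard last 4):
  after event 1 (t=10: SET p = 12): {p=12}
  after event 2 (t=15: SET q = 40): {p=12, q=40}
  after event 3 (t=25: INC p by 15): {p=27, q=40}

Answer: {p=27, q=40}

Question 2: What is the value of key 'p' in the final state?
Answer: 5

Derivation:
Track key 'p' through all 7 events:
  event 1 (t=10: SET p = 12): p (absent) -> 12
  event 2 (t=15: SET q = 40): p unchanged
  event 3 (t=25: INC p by 15): p 12 -> 27
  event 4 (t=33: SET p = -17): p 27 -> -17
  event 5 (t=34: INC p by 12): p -17 -> -5
  event 6 (t=43: INC r by 13): p unchanged
  event 7 (t=44: INC p by 10): p -5 -> 5
Final: p = 5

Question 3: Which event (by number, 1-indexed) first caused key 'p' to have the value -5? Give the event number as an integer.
Looking for first event where p becomes -5:
  event 1: p = 12
  event 2: p = 12
  event 3: p = 27
  event 4: p = -17
  event 5: p -17 -> -5  <-- first match

Answer: 5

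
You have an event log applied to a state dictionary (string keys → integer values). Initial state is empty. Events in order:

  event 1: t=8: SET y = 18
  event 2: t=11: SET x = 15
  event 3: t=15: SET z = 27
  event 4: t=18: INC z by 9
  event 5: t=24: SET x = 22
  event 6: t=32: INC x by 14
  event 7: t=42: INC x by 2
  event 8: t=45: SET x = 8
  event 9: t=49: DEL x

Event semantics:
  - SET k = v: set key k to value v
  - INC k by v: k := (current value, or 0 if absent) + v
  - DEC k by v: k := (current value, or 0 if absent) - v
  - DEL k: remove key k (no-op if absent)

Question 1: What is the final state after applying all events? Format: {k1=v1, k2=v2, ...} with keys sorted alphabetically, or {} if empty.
  after event 1 (t=8: SET y = 18): {y=18}
  after event 2 (t=11: SET x = 15): {x=15, y=18}
  after event 3 (t=15: SET z = 27): {x=15, y=18, z=27}
  after event 4 (t=18: INC z by 9): {x=15, y=18, z=36}
  after event 5 (t=24: SET x = 22): {x=22, y=18, z=36}
  after event 6 (t=32: INC x by 14): {x=36, y=18, z=36}
  after event 7 (t=42: INC x by 2): {x=38, y=18, z=36}
  after event 8 (t=45: SET x = 8): {x=8, y=18, z=36}
  after event 9 (t=49: DEL x): {y=18, z=36}

Answer: {y=18, z=36}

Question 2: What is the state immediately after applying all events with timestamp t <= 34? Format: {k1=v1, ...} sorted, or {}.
Apply events with t <= 34 (6 events):
  after event 1 (t=8: SET y = 18): {y=18}
  after event 2 (t=11: SET x = 15): {x=15, y=18}
  after event 3 (t=15: SET z = 27): {x=15, y=18, z=27}
  after event 4 (t=18: INC z by 9): {x=15, y=18, z=36}
  after event 5 (t=24: SET x = 22): {x=22, y=18, z=36}
  after event 6 (t=32: INC x by 14): {x=36, y=18, z=36}

Answer: {x=36, y=18, z=36}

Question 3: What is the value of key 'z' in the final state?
Track key 'z' through all 9 events:
  event 1 (t=8: SET y = 18): z unchanged
  event 2 (t=11: SET x = 15): z unchanged
  event 3 (t=15: SET z = 27): z (absent) -> 27
  event 4 (t=18: INC z by 9): z 27 -> 36
  event 5 (t=24: SET x = 22): z unchanged
  event 6 (t=32: INC x by 14): z unchanged
  event 7 (t=42: INC x by 2): z unchanged
  event 8 (t=45: SET x = 8): z unchanged
  event 9 (t=49: DEL x): z unchanged
Final: z = 36

Answer: 36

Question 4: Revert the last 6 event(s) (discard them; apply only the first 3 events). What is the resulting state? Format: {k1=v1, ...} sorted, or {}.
Keep first 3 events (discard last 6):
  after event 1 (t=8: SET y = 18): {y=18}
  after event 2 (t=11: SET x = 15): {x=15, y=18}
  after event 3 (t=15: SET z = 27): {x=15, y=18, z=27}

Answer: {x=15, y=18, z=27}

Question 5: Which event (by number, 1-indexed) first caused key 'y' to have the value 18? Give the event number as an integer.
Looking for first event where y becomes 18:
  event 1: y (absent) -> 18  <-- first match

Answer: 1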